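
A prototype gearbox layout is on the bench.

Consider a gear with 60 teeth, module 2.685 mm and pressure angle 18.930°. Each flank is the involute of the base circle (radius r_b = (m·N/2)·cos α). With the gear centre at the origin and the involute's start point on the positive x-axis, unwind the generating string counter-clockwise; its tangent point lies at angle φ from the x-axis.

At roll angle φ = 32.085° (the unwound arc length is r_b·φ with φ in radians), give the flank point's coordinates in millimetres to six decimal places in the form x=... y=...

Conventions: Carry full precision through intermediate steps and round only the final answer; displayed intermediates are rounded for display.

single-mesh involute tooth geometry (60T wheel at module 2.685)
pitch radius r_p = m·N/2 = 2.685·60/2 = 80.550000
base radius r_b = r_p·cos α = 80.550000·cos 18.930° = 76.193504
roll angle φ = 32.085° = 0.55998889 rad
x = r_b·(cos φ + φ·sin φ) = 87.219779
y = r_b·(sin φ − φ·cos φ) = 4.321698

x=87.219779 y=4.321698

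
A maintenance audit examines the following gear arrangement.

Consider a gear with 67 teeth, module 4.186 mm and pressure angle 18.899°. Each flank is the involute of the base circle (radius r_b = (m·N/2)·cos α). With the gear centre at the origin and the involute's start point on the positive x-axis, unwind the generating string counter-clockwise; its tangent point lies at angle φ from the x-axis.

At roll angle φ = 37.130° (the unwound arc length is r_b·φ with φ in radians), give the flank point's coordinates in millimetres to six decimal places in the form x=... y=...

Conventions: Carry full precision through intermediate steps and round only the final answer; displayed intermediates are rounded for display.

recognized (one wheel, involute flank): single-mesh tooth geometry, m = 4.186, N = 67
pitch radius r_p = m·N/2 = 4.186·67/2 = 140.231000
base radius r_b = r_p·cos α = 140.231000·cos 18.899° = 132.671289
roll angle φ = 37.130° = 0.64804075 rad
x = r_b·(cos φ + φ·sin φ) = 157.672120
y = r_b·(sin φ − φ·cos φ) = 11.537543

x=157.672120 y=11.537543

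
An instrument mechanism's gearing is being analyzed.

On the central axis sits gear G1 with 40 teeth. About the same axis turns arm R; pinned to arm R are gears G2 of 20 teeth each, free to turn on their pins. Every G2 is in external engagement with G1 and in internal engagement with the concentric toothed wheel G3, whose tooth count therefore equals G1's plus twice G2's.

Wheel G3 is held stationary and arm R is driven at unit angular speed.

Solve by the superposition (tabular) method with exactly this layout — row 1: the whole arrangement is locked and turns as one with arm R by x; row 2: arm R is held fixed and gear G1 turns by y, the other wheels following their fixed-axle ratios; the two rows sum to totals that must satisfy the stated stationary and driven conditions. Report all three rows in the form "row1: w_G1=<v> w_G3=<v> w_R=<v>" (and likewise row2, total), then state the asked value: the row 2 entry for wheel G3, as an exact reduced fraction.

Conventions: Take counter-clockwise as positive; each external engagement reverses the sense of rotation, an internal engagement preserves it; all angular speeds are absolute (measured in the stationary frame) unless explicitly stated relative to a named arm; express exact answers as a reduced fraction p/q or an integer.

row1: w_G1=1 w_G3=1 w_R=1
row2: w_G1=2 w_G3=-1 w_R=0
total: w_G1=3 w_G3=0 w_R=1
asked value: -1

planetary set (40T centre, 20T on arm, 80T internal) — Willis relation
row 1 (train locked, turned with arm): all members turn x
row 2 — arm fixed, fixed-axis ratios: sun y, ring −(40/80)·y, arm 0
boundary: total ω_ring = x − (40/80)·y = 0 and total ω_arm = x = 1  ⇒  y = 2, x = 1
row 2 ring = −(40/80)·2 = -1
totals (row 1 + row 2): sun 1 + 2 = 3, ring 1 + (-1) = 0, arm 1 + 0 = 1
asked cell (row2, ring) = -1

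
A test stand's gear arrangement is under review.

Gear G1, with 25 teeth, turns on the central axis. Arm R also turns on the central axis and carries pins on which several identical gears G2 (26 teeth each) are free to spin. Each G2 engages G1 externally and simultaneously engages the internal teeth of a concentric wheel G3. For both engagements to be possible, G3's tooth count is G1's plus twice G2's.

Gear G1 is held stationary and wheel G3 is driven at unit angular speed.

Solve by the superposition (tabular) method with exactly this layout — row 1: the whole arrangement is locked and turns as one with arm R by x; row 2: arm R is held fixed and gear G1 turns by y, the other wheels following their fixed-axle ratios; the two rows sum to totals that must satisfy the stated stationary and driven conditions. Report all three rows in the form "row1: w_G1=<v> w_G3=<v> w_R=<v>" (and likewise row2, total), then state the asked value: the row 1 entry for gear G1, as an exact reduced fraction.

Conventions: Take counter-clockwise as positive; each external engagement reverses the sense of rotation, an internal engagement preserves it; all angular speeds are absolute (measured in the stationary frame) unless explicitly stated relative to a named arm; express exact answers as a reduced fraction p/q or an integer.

row1: w_G1=77/102 w_G3=77/102 w_R=77/102
row2: w_G1=-77/102 w_G3=25/102 w_R=0
total: w_G1=0 w_G3=1 w_R=77/102
asked value: 77/102

class = planetary set [G3 = 25+2·26 = 77; Willis about the carrier]
superposition row 1 [locked train]: every member turns x
row 2 — arm fixed, fixed-axis ratios: sun y, ring −(25/77)·y, arm 0
boundary: total ω_sun = x + y = 0 and total ω_ring = x − (25/77)·y = 1  ⇒  y = -77/102, x = 77/102
row 2 ring = −(25/77)·(-77/102) = 25/102
totals (row 1 + row 2): sun 77/102 + (-77/102) = 0, ring 77/102 + 25/102 = 1, arm 77/102 + 0 = 77/102
asked cell (row1, sun) = 77/102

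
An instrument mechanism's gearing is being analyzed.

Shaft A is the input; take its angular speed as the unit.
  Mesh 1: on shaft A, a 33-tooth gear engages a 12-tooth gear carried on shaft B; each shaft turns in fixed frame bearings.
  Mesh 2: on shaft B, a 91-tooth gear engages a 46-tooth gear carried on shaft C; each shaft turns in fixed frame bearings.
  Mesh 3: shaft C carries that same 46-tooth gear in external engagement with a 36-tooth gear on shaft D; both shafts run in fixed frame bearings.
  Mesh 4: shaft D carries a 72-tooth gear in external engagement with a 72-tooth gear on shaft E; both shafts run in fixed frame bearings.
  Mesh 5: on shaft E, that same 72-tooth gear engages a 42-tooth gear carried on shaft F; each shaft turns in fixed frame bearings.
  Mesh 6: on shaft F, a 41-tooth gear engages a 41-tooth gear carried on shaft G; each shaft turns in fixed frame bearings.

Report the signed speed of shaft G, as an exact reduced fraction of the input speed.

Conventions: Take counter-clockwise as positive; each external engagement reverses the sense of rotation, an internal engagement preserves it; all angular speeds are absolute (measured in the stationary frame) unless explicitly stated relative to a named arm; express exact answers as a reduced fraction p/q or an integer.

143/12

6-mesh fixed-axis compound train (all bearings frame-fixed)
mesh 1 [33T→12T]: |ω|/ω_in = 1×33/12 = 11/4, sense flips to −
mesh 2 [91T→46T]: |ω|/ω_in = (11/4)×91/46 = 1001/184, sense flips to +
mesh 3 [46T→36T]: |ω|/ω_in = (1001/184)×46/36 = 1001/144, sense flips to −
mesh 4 [72T→72T]: |ω|/ω_in = (1001/144)×72/72 = 1001/144, sense flips to +
mesh 5 [72T→42T]: |ω|/ω_in = (1001/144)×72/42 = 143/12, sense flips to −
mesh 6 [41T→41T]: |ω|/ω_in = (143/12)×41/41 = 143/12, sense flips to +
signed output speed (× input speed) = 143/12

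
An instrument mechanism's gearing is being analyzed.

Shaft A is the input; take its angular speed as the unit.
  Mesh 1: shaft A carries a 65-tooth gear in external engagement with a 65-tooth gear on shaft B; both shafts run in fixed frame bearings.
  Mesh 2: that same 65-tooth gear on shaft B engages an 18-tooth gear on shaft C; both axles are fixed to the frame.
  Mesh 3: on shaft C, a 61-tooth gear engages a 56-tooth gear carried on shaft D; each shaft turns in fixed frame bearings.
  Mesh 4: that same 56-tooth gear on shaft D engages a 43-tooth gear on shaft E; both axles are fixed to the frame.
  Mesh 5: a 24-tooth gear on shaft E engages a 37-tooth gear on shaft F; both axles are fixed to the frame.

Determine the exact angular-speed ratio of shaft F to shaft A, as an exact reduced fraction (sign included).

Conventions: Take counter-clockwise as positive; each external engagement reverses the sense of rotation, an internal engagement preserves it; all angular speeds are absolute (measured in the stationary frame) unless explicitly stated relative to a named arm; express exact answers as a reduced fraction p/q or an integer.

-15860/4773

class = fixed-axis compound train [5 meshes; 5 ratios multiply, 5 sense flips]
mesh 1 [65T→65T]: running ratio 1, sense −
mesh 2 [65T→18T]: running ratio 65/18, sense +
mesh 3 [61T→56T]: running ratio 3965/1008, sense −
mesh 4 [56T→43T]: running ratio 3965/774, sense +
mesh 5 [24T→37T]: running ratio 15860/4773, sense −
ω_out/ω_in = -15860/4773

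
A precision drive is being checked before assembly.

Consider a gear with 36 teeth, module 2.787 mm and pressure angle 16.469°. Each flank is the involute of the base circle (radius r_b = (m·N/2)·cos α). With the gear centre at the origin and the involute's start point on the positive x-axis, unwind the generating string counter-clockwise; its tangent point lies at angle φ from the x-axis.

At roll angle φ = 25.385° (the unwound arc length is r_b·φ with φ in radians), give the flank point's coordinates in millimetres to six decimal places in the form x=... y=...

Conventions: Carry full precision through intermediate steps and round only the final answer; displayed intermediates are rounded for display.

x=52.600321 y=1.367443

class = single-mesh tooth geometry [base-circle involute, m = 2.787, 36T]
pitch radius r_p = m·N/2 = 2.787·36/2 = 50.166000
base radius r_b = r_p·cos α = 50.166000·cos 16.469° = 48.107853
roll angle φ = 25.385° = 0.44305183 rad
x = r_b·(cos φ + φ·sin φ) = 52.600321
y = r_b·(sin φ − φ·cos φ) = 1.367443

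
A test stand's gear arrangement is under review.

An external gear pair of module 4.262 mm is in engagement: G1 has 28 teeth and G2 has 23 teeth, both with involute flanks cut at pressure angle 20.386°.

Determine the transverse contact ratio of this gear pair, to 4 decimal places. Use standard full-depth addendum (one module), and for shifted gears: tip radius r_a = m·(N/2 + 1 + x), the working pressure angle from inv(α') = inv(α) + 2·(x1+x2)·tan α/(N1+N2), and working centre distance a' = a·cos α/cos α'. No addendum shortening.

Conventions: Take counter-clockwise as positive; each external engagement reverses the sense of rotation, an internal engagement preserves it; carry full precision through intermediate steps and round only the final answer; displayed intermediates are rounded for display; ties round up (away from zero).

1.5997

single-mesh involute tooth geometry (28T engaging 23T at module 4.262)
base radii: r_b1 = 55.930822, r_b2 = 45.943175
tip radii: r_a1 = 63.930000, r_a2 = 53.275000
no profile shift: α' = α, a' = a
action lengths: √(r_a1²−r_b1²) = 30.964303, √(r_a2²−r_b2²) = 26.971286
base pitch p_b = π·m·cos α = 12.550847
CR = (30.964303 + 26.971286 − 108.681000·sin 20.38600°)/12.550847 = 1.599679
contact ratio ≈ 1.5997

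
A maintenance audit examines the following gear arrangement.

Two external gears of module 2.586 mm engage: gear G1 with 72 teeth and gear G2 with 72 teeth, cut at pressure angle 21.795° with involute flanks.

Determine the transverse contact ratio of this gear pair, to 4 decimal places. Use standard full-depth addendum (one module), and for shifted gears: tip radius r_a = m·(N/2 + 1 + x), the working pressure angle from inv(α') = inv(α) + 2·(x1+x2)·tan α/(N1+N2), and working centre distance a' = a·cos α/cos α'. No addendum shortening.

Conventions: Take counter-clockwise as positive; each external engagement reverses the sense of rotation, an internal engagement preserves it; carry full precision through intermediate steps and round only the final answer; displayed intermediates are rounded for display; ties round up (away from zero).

1.7123

single-mesh involute tooth geometry (72T engaging 72T at module 2.586)
base radii: r_b1 = 86.441333, r_b2 = 86.441333
tip radii: r_a1 = 95.682000, r_a2 = 95.682000
no profile shift: α' = α, a' = a
action lengths: √(r_a1²−r_b1²) = 41.023664, √(r_a2²−r_b2²) = 41.023664
base pitch p_b = π·m·cos α = 7.543429
CR = (41.023664 + 41.023664 − 186.192000·sin 21.79500°)/7.543429 = 1.712311
contact ratio ≈ 1.7123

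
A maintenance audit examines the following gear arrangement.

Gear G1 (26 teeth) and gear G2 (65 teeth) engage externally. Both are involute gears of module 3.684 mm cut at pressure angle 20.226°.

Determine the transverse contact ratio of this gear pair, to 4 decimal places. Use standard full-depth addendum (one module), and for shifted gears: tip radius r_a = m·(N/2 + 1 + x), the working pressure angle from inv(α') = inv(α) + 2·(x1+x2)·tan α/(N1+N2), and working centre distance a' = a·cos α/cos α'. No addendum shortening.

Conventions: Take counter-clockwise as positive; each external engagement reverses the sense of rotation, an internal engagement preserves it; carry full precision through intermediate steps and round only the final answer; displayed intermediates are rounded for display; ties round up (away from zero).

1.6979

topology: single-mesh involute geometry — m = 3.684, 26T/65T pair
base radii: r_b1 = 44.938799, r_b2 = 112.346997
tip radii: r_a1 = 51.576000, r_a2 = 123.414000
no profile shift: α' = α, a' = a
action lengths: √(r_a1²−r_b1²) = 25.309842, √(r_a2²−r_b2²) = 51.080011
base pitch p_b = π·m·cos α = 10.859954
CR = (25.309842 + 51.080011 − 167.622000·sin 20.22600°)/10.859954 = 1.697880
contact ratio ≈ 1.6979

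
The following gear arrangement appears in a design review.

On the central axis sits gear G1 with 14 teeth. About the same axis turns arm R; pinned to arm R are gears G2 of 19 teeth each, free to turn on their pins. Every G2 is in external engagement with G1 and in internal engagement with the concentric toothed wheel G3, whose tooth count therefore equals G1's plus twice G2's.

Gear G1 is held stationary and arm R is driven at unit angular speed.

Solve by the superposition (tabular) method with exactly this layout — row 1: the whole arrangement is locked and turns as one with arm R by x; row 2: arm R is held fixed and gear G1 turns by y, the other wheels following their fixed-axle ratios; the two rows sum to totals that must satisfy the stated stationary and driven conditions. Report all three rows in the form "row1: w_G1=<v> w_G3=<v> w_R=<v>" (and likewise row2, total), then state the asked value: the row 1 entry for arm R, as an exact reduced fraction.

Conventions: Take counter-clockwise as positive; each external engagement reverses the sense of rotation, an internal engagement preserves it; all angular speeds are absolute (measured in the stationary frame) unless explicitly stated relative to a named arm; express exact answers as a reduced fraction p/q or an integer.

planetary set (14T centre, 19T on arm, 52T internal) — Willis relation
superposition row 1 [locked train]: every member turns x
row 2 — arm fixed, fixed-axis ratios: sun y, ring −(14/52)·y, arm 0
boundary: total ω_sun = x + y = 0 and total ω_arm = x = 1  ⇒  y = -1, x = 1
row 2 ring = −(14/52)·(-1) = 7/26
totals (row 1 + row 2): sun 1 + (-1) = 0, ring 1 + 7/26 = 33/26, arm 1 + 0 = 1
asked cell (row1, arm) = 1

row1: w_G1=1 w_G3=1 w_R=1
row2: w_G1=-1 w_G3=7/26 w_R=0
total: w_G1=0 w_G3=33/26 w_R=1
asked value: 1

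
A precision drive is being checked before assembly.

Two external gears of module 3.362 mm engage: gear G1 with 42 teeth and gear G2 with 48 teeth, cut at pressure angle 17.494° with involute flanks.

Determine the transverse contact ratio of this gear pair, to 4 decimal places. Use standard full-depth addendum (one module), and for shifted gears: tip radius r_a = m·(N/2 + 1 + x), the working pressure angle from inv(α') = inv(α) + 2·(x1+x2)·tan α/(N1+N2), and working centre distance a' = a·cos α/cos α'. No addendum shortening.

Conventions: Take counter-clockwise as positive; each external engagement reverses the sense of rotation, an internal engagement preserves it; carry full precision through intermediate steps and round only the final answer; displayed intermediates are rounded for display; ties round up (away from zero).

1.8781

class = single-mesh tooth geometry [involute pair 42T × 48T, m = 3.362]
base radii: r_b1 = 67.336547, r_b2 = 76.956054
tip radii: r_a1 = 73.964000, r_a2 = 84.050000
no profile shift: α' = α, a' = a
action lengths: √(r_a1²−r_b1²) = 30.601679, √(r_a2²−r_b2²) = 33.795980
base pitch p_b = π·m·cos α = 10.073524
CR = (30.601679 + 33.795980 − 151.290000·sin 17.49400°)/10.073524 = 1.878090
contact ratio ≈ 1.8781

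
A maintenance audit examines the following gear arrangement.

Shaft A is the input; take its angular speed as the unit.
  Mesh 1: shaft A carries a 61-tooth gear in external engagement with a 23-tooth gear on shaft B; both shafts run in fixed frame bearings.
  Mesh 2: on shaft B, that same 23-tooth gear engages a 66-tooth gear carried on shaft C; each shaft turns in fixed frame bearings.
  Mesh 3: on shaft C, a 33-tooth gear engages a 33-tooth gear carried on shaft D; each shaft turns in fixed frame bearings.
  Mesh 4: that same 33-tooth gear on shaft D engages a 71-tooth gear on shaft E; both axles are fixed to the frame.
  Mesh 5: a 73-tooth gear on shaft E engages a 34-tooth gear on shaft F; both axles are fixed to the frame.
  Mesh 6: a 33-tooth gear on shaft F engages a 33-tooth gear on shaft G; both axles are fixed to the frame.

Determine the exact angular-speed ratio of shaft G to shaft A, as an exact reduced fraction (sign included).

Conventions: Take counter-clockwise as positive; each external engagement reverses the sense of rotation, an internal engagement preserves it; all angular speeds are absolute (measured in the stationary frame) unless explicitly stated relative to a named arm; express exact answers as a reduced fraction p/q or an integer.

class = fixed-axis compound train [6 meshes; 6 ratios multiply, 6 sense flips]
mesh 1 [61T→23T]: running ratio 61/23, sense −
mesh 2 [23T→66T]: running ratio 61/66, sense +
mesh 3 [33T→33T]: running ratio 61/66, sense −
mesh 4 [33T→71T]: running ratio 61/142, sense +
mesh 5 [73T→34T]: running ratio 4453/4828, sense −
mesh 6 [33T→33T]: running ratio 4453/4828, sense +
ω_out/ω_in = 4453/4828

4453/4828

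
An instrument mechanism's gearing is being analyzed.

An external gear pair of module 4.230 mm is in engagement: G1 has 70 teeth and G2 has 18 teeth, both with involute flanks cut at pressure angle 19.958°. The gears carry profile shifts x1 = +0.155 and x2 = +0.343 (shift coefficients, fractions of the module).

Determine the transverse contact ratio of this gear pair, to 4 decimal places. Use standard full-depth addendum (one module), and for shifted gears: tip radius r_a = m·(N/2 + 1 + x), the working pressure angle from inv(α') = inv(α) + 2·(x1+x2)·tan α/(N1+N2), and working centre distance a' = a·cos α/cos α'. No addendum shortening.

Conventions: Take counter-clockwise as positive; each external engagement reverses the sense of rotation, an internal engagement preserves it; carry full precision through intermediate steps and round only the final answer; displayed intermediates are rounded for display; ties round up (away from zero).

topology: single-mesh involute geometry — m = 4.230, 70T/18T pair
base radii: r_b1 = 139.158573, r_b2 = 35.783633
tip radii: r_a1 = 152.935650, r_a2 = 43.750890
inv(α') = inv(19.958°) + 2·(+0.155+0.343)·tan α/(70+18) = 0.01891758  ⇒  α' = 21.59294°
a' = a·cos α / cos α' = 186.1200·cos 19.958°/cos 21.59294° = 188.145944
action lengths: √(r_a1²−r_b1²) = 63.436618, √(r_a2²−r_b2²) = 25.172842
base pitch p_b = π·m·cos α = 12.490844
CR = (63.436618 + 25.172842 − 188.145944·sin 21.59294°)/12.490844 = 1.550726
contact ratio ≈ 1.5507

1.5507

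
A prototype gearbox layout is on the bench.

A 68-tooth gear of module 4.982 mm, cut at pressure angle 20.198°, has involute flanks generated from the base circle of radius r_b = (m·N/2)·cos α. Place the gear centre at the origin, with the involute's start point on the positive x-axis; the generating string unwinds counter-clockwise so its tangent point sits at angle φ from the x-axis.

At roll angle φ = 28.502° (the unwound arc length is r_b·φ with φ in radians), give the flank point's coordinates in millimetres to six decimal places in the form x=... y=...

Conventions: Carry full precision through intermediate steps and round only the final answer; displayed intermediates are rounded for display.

x=177.440827 y=6.363130

single-mesh involute tooth geometry (68T wheel at module 4.982)
pitch radius r_p = m·N/2 = 4.982·68/2 = 169.388000
base radius r_b = r_p·cos α = 169.388000·cos 20.198° = 158.971498
roll angle φ = 28.502° = 0.49745374 rad
x = r_b·(cos φ + φ·sin φ) = 177.440827
y = r_b·(sin φ − φ·cos φ) = 6.363130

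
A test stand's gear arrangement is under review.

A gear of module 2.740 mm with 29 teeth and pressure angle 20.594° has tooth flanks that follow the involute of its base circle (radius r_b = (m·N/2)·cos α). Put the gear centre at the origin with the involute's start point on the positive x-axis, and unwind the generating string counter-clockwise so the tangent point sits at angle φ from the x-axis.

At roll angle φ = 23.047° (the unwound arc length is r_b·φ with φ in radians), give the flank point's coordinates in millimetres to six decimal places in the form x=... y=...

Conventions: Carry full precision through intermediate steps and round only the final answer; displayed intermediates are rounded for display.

x=40.079287 y=0.793871

single-mesh involute tooth geometry (29T wheel at module 2.740)
pitch radius r_p = m·N/2 = 2.740·29/2 = 39.730000
base radius r_b = r_p·cos α = 39.730000·cos 20.594° = 37.191109
roll angle φ = 23.047° = 0.40224603 rad
x = r_b·(cos φ + φ·sin φ) = 40.079287
y = r_b·(sin φ − φ·cos φ) = 0.793871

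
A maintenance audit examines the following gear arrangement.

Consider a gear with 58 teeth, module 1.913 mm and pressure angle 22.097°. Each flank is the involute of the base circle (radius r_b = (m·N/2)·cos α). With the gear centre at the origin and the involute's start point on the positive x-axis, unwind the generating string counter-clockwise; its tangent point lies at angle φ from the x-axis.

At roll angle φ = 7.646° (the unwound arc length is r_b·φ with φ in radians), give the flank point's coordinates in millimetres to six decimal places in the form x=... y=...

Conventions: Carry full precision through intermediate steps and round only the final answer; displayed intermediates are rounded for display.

class = single-mesh tooth geometry [base-circle involute, m = 1.913, 58T]
pitch radius r_p = m·N/2 = 1.913·58/2 = 55.477000
base radius r_b = r_p·cos α = 55.477000·cos 22.097° = 51.402122
roll angle φ = 7.646° = 0.13344787 rad
x = r_b·(cos φ + φ·sin φ) = 51.857779
y = r_b·(sin φ − φ·cos φ) = 0.040646

x=51.857779 y=0.040646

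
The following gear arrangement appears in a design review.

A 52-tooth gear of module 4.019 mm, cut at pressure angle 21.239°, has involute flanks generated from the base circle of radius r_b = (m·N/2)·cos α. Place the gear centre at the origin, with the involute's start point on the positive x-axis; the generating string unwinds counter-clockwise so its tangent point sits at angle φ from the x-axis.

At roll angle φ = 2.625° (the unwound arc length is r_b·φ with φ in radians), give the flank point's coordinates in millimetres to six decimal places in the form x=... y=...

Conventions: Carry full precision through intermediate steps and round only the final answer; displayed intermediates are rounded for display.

topology: single-mesh involute geometry — m = 4.019, N = 52
pitch radius r_p = m·N/2 = 4.019·52/2 = 104.494000
base radius r_b = r_p·cos α = 104.494000·cos 21.239° = 97.396500
roll angle φ = 2.625° = 0.04581489 rad
x = r_b·(cos φ + φ·sin φ) = 97.498664
y = r_b·(sin φ − φ·cos φ) = 0.003121

x=97.498664 y=0.003121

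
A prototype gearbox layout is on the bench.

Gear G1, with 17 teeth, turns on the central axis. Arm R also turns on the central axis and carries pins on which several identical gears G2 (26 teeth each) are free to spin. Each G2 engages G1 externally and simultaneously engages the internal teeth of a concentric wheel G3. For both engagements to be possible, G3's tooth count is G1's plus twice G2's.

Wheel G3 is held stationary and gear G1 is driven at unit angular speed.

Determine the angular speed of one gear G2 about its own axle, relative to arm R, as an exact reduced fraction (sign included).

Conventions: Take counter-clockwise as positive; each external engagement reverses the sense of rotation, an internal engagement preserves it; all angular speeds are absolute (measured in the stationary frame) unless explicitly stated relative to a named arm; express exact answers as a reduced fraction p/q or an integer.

planetary set (17T centre, 26T on arm, 69T internal) — Willis relation
ring teeth: 17 + 2·26 = 69
17(ω_sun−ω_arm) = −69(ω_ring−ω_arm),  ω_ring = 0, ω_sun = 1
17(1−ω_arm) = −69(0−ω_arm)  ⇒  86·ω_arm = 17  ⇒  ω_arm = 17/86
sun–planet mesh: 17·(1−17/86) = −26·(ω_p−ω_arm)  ⇒  ω_p−ω_arm = -1173/2236
exact speed ratio = -1173/2236

-1173/2236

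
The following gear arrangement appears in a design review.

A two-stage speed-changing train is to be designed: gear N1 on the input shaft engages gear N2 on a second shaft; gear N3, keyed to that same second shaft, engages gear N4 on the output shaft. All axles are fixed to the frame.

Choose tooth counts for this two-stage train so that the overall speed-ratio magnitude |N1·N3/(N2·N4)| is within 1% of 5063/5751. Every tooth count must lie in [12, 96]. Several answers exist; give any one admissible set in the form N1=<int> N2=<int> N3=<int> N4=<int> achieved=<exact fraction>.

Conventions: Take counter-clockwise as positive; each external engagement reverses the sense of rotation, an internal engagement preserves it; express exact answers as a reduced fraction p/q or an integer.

2-stage fixed-axis compound train for ratio 5063/5751
target = 5063/5751 in lowest terms: an exact hit needs N1·N3 = k·5063 and N2·N4 = k·5751 for one integer k, every count in [12, 96]; additionally prefer no 1:1 stage (N1 ≠ N2, N3 ≠ N4)
k = 1: N1·N3 = 5063 = 61·83, N2·N4 = 5751 = 71·81
achieved = 61·83/(71·81) = 5063/5751; |achieved − target| = 0 ≤ 5063/575100 ✓

N1=61 N2=71 N3=83 N4=81 achieved=5063/5751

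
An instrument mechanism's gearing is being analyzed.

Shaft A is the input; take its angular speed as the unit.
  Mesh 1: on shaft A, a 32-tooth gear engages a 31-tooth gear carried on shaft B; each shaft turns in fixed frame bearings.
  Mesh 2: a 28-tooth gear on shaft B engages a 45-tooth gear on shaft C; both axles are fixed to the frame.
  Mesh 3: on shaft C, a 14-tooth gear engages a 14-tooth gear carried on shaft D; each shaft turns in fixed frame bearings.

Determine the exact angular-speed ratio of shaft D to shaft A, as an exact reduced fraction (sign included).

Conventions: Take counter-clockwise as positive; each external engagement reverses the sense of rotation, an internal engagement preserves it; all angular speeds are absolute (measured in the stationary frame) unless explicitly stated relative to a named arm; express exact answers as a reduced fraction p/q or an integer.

class = fixed-axis compound train [3 meshes; 3 ratios multiply, 3 sense flips]
mesh 1 [32T→31T]: running ratio 32/31, sense −
mesh 2 [28T→45T]: running ratio 896/1395, sense +
mesh 3 [14T→14T]: running ratio 896/1395, sense −
ω_out/ω_in = -896/1395

-896/1395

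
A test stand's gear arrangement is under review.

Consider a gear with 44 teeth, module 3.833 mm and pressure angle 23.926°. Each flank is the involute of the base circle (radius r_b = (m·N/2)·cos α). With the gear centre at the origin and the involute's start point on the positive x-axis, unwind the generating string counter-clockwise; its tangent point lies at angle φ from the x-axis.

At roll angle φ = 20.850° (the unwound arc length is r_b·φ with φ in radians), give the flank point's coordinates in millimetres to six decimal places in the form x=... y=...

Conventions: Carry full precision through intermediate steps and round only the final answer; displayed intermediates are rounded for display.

x=82.015761 y=1.221822

single-mesh involute tooth geometry (44T wheel at module 3.833)
pitch radius r_p = m·N/2 = 3.833·44/2 = 84.326000
base radius r_b = r_p·cos α = 84.326000·cos 23.926° = 77.079868
roll angle φ = 20.850° = 0.36390115 rad
x = r_b·(cos φ + φ·sin φ) = 82.015761
y = r_b·(sin φ − φ·cos φ) = 1.221822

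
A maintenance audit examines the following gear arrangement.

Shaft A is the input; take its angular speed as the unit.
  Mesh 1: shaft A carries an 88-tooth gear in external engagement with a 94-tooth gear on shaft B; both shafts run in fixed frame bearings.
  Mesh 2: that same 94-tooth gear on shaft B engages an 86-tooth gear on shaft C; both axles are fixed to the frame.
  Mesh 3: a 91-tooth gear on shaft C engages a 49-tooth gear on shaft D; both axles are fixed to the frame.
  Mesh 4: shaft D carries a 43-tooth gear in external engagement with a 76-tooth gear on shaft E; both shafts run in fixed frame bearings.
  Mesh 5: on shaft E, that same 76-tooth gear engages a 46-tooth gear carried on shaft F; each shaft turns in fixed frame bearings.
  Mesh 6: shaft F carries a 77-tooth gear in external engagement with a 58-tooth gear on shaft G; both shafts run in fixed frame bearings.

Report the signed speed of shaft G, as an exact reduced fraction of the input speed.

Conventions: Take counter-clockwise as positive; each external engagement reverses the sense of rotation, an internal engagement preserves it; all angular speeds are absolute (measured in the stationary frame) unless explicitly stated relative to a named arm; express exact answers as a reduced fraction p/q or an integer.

1573/667

6-mesh fixed-axis compound train (all bearings frame-fixed)
mesh 1 [88T→94T]: |ω|/ω_in = 1×88/94 = 44/47, sense flips to −
mesh 2 [94T→86T]: |ω|/ω_in = (44/47)×94/86 = 44/43, sense flips to +
mesh 3 [91T→49T]: |ω|/ω_in = (44/43)×91/49 = 572/301, sense flips to −
mesh 4 [43T→76T]: |ω|/ω_in = (572/301)×43/76 = 143/133, sense flips to +
mesh 5 [76T→46T]: |ω|/ω_in = (143/133)×76/46 = 286/161, sense flips to −
mesh 6 [77T→58T]: |ω|/ω_in = (286/161)×77/58 = 1573/667, sense flips to +
signed output speed (× input speed) = 1573/667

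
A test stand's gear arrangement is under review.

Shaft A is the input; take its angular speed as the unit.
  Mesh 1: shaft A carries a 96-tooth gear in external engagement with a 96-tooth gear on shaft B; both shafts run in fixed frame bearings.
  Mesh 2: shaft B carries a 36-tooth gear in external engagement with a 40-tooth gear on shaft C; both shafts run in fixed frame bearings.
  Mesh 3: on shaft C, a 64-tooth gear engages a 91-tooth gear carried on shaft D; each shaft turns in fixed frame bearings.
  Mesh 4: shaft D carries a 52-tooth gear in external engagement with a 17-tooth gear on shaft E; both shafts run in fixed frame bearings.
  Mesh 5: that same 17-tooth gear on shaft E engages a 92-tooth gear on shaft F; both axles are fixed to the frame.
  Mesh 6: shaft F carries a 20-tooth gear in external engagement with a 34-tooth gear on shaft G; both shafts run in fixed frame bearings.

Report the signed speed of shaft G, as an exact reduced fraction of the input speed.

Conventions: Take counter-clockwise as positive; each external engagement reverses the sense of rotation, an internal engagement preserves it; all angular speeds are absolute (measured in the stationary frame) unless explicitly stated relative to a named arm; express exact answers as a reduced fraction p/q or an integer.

6-mesh fixed-axis compound train (all bearings frame-fixed)
mesh 1 [96T→96T]: |ω|/ω_in = 1×96/96 = 1, sense flips to −
mesh 2 [36T→40T]: |ω|/ω_in = 1×36/40 = 9/10, sense flips to +
mesh 3 [64T→91T]: |ω|/ω_in = (9/10)×64/91 = 288/455, sense flips to −
mesh 4 [52T→17T]: |ω|/ω_in = (288/455)×52/17 = 1152/595, sense flips to +
mesh 5 [17T→92T]: |ω|/ω_in = (1152/595)×17/92 = 288/805, sense flips to −
mesh 6 [20T→34T]: |ω|/ω_in = (288/805)×20/34 = 576/2737, sense flips to +
signed output speed (× input speed) = 576/2737

576/2737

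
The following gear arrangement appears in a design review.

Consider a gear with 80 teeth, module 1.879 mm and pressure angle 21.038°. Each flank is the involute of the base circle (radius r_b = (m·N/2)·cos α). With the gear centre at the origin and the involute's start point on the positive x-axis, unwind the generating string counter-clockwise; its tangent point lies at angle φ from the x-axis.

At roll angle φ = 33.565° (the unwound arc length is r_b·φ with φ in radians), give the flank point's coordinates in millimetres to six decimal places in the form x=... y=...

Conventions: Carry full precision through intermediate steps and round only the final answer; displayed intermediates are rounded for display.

single-mesh involute tooth geometry (80T wheel at module 1.879)
pitch radius r_p = m·N/2 = 1.879·80/2 = 75.160000
base radius r_b = r_p·cos α = 75.160000·cos 21.038° = 70.150025
roll angle φ = 33.565° = 0.58581976 rad
x = r_b·(cos φ + φ·sin φ) = 81.174012
y = r_b·(sin φ − φ·cos φ) = 4.541721

x=81.174012 y=4.541721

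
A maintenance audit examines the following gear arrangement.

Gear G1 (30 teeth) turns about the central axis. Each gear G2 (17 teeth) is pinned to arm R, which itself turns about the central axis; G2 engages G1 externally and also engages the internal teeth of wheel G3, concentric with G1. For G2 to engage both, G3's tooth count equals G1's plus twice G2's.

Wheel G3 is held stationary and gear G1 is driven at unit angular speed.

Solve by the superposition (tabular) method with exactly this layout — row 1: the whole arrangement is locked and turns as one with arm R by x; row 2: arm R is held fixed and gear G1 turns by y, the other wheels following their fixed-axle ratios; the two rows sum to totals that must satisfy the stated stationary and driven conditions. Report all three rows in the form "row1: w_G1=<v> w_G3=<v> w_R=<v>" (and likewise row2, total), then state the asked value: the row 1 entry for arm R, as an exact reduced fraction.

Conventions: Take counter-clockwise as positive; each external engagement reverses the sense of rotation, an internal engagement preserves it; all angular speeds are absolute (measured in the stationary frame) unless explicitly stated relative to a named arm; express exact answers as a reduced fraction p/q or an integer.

row1: w_G1=15/47 w_G3=15/47 w_R=15/47
row2: w_G1=32/47 w_G3=-15/47 w_R=0
total: w_G1=1 w_G3=0 w_R=15/47
asked value: 15/47

planetary set (30T centre, 17T on arm, 64T internal) — Willis relation
row 1 — lock + rotate with arm: ω_sun = ω_ring = ω_arm = x
row 2 — arm fixed, fixed-axis ratios: sun y, ring −(30/64)·y, arm 0
boundary: total ω_ring = x − (30/64)·y = 0 and total ω_sun = x + y = 1  ⇒  y = 32/47, x = 15/47
row 2 ring = −(30/64)·32/47 = -15/47
totals (row 1 + row 2): sun 15/47 + 32/47 = 1, ring 15/47 + (-15/47) = 0, arm 15/47 + 0 = 15/47
asked cell (row1, arm) = 15/47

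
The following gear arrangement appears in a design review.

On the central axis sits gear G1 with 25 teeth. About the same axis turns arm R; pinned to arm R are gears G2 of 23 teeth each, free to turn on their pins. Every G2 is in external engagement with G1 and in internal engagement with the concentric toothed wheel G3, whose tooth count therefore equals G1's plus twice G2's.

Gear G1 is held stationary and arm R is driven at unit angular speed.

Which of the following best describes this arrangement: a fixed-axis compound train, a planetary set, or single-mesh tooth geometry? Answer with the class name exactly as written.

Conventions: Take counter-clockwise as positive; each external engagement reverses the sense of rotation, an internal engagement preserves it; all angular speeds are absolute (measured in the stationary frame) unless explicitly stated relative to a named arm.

planetary set

class = planetary set [G3 = 25+2·23 = 71; Willis about the carrier]
classification: planetary set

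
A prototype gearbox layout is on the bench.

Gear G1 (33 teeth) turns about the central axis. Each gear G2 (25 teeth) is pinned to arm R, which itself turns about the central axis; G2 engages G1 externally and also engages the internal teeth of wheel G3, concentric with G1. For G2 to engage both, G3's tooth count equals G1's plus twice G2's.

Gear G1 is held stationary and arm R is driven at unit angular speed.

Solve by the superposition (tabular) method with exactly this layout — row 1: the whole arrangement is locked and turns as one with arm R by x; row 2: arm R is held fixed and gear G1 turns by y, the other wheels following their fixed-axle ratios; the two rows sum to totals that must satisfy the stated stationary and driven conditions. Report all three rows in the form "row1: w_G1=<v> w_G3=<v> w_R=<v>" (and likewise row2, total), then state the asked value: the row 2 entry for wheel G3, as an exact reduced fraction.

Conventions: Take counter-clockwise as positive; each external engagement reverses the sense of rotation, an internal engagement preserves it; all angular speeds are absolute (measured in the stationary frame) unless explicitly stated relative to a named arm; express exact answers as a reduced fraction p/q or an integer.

topology: planetary set — G1 33T / G2 25T / G3 83T, arm = carrier (Willis)
superposition row 1 [locked train]: every member turns x
row 2 (arm held, sun turns y): ω_ring = −(33/83)·y, ω_arm = 0
boundary: total ω_sun = x + y = 0 and total ω_arm = x = 1  ⇒  y = -1, x = 1
row 2 ring = −(33/83)·(-1) = 33/83
totals (row 1 + row 2): sun 1 + (-1) = 0, ring 1 + 33/83 = 116/83, arm 1 + 0 = 1
asked cell (row2, ring) = 33/83

row1: w_G1=1 w_G3=1 w_R=1
row2: w_G1=-1 w_G3=33/83 w_R=0
total: w_G1=0 w_G3=116/83 w_R=1
asked value: 33/83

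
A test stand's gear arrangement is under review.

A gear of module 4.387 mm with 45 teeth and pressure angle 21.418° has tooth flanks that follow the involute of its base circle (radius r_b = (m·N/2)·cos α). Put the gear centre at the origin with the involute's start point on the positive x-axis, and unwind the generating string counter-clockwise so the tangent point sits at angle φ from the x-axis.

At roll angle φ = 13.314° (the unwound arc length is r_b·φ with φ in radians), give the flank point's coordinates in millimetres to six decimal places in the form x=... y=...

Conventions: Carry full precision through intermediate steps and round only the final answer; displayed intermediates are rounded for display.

class = single-mesh tooth geometry [base-circle involute, m = 4.387, 45T]
pitch radius r_p = m·N/2 = 4.387·45/2 = 98.707500
base radius r_b = r_p·cos α = 98.707500·cos 21.418° = 91.890873
roll angle φ = 13.314° = 0.23237314 rad
x = r_b·(cos φ + φ·sin φ) = 94.338410
y = r_b·(sin φ − φ·cos φ) = 0.382263

x=94.338410 y=0.382263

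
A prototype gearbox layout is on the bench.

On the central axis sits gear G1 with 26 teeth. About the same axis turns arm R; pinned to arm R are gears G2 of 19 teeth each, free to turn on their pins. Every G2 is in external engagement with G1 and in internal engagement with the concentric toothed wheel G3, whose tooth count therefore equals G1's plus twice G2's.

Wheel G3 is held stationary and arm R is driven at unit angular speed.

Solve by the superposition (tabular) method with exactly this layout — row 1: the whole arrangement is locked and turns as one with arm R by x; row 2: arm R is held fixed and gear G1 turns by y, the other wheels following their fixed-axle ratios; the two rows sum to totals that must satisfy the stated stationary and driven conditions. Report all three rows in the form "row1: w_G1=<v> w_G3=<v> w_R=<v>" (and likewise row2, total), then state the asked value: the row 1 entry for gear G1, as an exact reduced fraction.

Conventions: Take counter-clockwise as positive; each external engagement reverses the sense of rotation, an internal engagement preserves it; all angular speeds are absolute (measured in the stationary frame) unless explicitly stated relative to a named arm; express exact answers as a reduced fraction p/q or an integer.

topology: planetary set — G1 26T / G2 19T / G3 64T, arm = carrier (Willis)
row 1: whole set turns with the arm by x
row 2 — arm fixed, fixed-axis ratios: sun y, ring −(26/64)·y, arm 0
boundary: total ω_ring = x − (26/64)·y = 0 and total ω_arm = x = 1  ⇒  y = 32/13, x = 1
row 2 ring = −(26/64)·32/13 = -1
totals (row 1 + row 2): sun 1 + 32/13 = 45/13, ring 1 + (-1) = 0, arm 1 + 0 = 1
asked cell (row1, sun) = 1

row1: w_G1=1 w_G3=1 w_R=1
row2: w_G1=32/13 w_G3=-1 w_R=0
total: w_G1=45/13 w_G3=0 w_R=1
asked value: 1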